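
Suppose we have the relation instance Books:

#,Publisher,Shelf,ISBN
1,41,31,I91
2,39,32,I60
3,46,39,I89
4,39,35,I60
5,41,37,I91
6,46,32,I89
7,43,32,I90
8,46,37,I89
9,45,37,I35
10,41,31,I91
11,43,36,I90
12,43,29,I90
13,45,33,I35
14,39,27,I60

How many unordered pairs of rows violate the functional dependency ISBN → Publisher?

ISBN=I91: all 3 rows agree on Publisher — 0 pairs.
ISBN=I60: all 3 rows agree on Publisher — 0 pairs.
ISBN=I89: all 3 rows agree on Publisher — 0 pairs.
ISBN=I90: all 3 rows agree on Publisher — 0 pairs.
ISBN=I35: all 2 rows agree on Publisher — 0 pairs.

0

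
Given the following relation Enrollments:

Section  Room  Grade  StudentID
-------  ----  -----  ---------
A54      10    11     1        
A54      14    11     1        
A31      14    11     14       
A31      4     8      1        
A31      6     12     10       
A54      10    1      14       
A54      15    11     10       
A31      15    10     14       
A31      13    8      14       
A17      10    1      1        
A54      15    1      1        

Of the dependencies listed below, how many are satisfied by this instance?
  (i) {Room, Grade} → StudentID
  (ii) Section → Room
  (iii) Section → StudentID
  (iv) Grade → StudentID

(i) {Room, Grade} → StudentID: (Room=14, Grade=11): 2 rows → StudentID takes values {1, 14} — violation; (Room=10, Grade=1): 2 rows → StudentID takes values {14, 1} — violation — fails.
(ii) Section → Room: Section=A54: 5 rows → Room takes values {10, 14, 15} — violation; Section=A31: 5 rows → Room takes values {14, 4, 6, 15, 13} — violation — fails.
(iii) Section → StudentID: Section=A54: 5 rows → StudentID takes values {1, 14, 10} — violation; Section=A31: 5 rows → StudentID takes values {14, 1, 10} — violation — fails.
(iv) Grade → StudentID: Grade=11: 4 rows → StudentID takes values {1, 14, 10} — violation; Grade=8: 2 rows → StudentID takes values {1, 14} — violation; Grade=1: 3 rows → StudentID takes values {14, 1} — violation — fails.
None of the 4 dependencies hold.

0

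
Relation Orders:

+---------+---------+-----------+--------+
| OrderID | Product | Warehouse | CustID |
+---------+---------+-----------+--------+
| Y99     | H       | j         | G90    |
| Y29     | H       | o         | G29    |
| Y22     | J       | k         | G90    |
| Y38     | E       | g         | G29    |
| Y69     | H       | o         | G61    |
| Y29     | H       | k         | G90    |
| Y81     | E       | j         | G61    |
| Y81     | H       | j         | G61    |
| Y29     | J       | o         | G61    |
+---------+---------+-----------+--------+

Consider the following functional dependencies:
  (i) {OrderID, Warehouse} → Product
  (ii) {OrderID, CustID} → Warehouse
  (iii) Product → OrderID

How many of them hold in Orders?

1

(i) {OrderID, Warehouse} → Product: (OrderID=Y29, Warehouse=o): 2 rows → Product takes values {H, J} — violation; (OrderID=Y81, Warehouse=j): 2 rows → Product takes values {E, H} — violation — fails.
(ii) {OrderID, CustID} → Warehouse: every LHS value maps to a single RHS value — holds.
(iii) Product → OrderID: Product=H: 5 rows → OrderID takes values {Y99, Y29, Y69, Y81} — violation; Product=J: 2 rows → OrderID takes values {Y22, Y29} — violation; Product=E: 2 rows → OrderID takes values {Y38, Y81} — violation — fails.
1 of the 3 dependencies holds.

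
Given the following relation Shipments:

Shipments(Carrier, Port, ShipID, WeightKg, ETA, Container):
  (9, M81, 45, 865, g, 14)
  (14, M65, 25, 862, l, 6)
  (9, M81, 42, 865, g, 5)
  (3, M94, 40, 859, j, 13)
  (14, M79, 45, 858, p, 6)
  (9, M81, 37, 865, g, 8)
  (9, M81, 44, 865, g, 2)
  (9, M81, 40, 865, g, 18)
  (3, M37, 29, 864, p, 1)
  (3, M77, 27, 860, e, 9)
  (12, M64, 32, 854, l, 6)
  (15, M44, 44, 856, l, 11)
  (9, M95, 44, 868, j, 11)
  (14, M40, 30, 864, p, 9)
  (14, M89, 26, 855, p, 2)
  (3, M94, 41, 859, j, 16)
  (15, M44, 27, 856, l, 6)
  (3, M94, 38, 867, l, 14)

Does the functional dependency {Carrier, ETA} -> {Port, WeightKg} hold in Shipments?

No

(Carrier=9, ETA=g): 5 rows → {Port,WeightKg} = (M81, 865), (M81, 865), (M81, 865), (M81, 865), (M81, 865) ✓
(Carrier=14, ETA=l): 1 row → {Port,WeightKg} = (M65, 862) ✓
(Carrier=3, ETA=j): 2 rows → {Port,WeightKg} = (M94, 859), (M94, 859) ✓
(Carrier=14, ETA=p): 3 rows → {Port,WeightKg} takes values {(M79, 858), (M40, 864), (M89, 855)} — violation
(Carrier=3, ETA=p): 1 row → {Port,WeightKg} = (M37, 864) ✓
(Carrier=3, ETA=e): 1 row → {Port,WeightKg} = (M77, 860) ✓
(Carrier=12, ETA=l): 1 row → {Port,WeightKg} = (M64, 854) ✓
(Carrier=15, ETA=l): 2 rows → {Port,WeightKg} = (M44, 856), (M44, 856) ✓
(Carrier=9, ETA=j): 1 row → {Port,WeightKg} = (M95, 868) ✓
(Carrier=3, ETA=l): 1 row → {Port,WeightKg} = (M94, 867) ✓
Two rows agree on {Carrier, ETA} but differ on {Port, WeightKg}, so {Carrier, ETA} -> {Port, WeightKg} does not hold.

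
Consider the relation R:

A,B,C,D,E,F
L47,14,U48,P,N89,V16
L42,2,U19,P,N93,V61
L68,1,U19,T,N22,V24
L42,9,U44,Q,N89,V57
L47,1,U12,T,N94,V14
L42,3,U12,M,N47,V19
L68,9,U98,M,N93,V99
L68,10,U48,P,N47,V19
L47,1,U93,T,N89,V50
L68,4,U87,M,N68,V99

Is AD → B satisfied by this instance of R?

(A=L47, D=P): 1 row → B = 14 ✓
(A=L42, D=P): 1 row → B = 2 ✓
(A=L68, D=T): 1 row → B = 1 ✓
(A=L42, D=Q): 1 row → B = 9 ✓
(A=L47, D=T): 2 rows → B = 1, 1 ✓
(A=L42, D=M): 1 row → B = 3 ✓
(A=L68, D=M): 2 rows → B takes values {9, 4} — violation
(A=L68, D=P): 1 row → B = 10 ✓
Two rows agree on AD but differ on B, so AD → B does not hold.

No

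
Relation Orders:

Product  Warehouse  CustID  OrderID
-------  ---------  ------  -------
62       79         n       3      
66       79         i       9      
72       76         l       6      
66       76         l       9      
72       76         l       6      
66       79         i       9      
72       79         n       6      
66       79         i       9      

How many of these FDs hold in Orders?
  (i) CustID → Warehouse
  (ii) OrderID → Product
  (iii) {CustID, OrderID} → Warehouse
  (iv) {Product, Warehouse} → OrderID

(i) CustID → Warehouse: every LHS value maps to a single RHS value — holds.
(ii) OrderID → Product: every LHS value maps to a single RHS value — holds.
(iii) {CustID, OrderID} → Warehouse: every LHS value maps to a single RHS value — holds.
(iv) {Product, Warehouse} → OrderID: every LHS value maps to a single RHS value — holds.
4 of the 4 dependencies hold.

4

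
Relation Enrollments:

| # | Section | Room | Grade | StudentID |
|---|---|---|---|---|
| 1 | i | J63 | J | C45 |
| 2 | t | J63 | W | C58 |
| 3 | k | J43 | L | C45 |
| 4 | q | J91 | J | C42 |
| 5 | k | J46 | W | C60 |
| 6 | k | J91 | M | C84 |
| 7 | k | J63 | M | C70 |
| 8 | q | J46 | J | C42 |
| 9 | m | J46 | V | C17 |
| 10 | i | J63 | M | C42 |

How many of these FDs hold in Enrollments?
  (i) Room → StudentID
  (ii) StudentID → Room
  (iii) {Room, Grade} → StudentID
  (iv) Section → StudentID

0

(i) Room → StudentID: Room=J63: rows 1, 2, 7, 10 → StudentID takes values {C45, C58, C70, C42} — violation; Room=J91: rows 4, 6 → StudentID takes values {C42, C84} — violation; Room=J46: rows 5, 8, 9 → StudentID takes values {C60, C42, C17} — violation — fails.
(ii) StudentID → Room: StudentID=C45: rows 1, 3 → Room takes values {J63, J43} — violation; StudentID=C42: rows 4, 8, 10 → Room takes values {J91, J46, J63} — violation — fails.
(iii) {Room, Grade} → StudentID: (Room=J63, Grade=M): rows 7, 10 → StudentID takes values {C70, C42} — violation — fails.
(iv) Section → StudentID: Section=i: rows 1, 10 → StudentID takes values {C45, C42} — violation; Section=k: rows 3, 5, 6, 7 → StudentID takes values {C45, C60, C84, C70} — violation — fails.
None of the 4 dependencies hold.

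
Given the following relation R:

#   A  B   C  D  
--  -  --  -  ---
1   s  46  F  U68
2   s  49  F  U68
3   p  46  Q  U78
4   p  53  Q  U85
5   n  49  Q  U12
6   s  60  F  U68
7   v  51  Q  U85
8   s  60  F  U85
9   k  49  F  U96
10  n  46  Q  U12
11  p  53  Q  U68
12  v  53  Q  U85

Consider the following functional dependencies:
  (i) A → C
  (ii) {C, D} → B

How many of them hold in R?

1

(i) A → C: every LHS value maps to a single RHS value — holds.
(ii) {C, D} → B: (C=F, D=U68): rows 1, 2, 6 → B takes values {46, 49, 60} — violation; (C=Q, D=U85): rows 4, 7, 12 → B takes values {53, 51} — violation; (C=Q, D=U12): rows 5, 10 → B takes values {49, 46} — violation — fails.
1 of the 2 dependencies holds.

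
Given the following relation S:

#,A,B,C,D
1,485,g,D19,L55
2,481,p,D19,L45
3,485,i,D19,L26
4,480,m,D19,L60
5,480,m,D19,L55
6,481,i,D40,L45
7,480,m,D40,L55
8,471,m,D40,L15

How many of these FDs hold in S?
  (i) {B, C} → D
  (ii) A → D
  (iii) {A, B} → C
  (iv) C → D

(i) {B, C} → D: (B=m, C=D19): rows 4, 5 → D takes values {L60, L55} — violation; (B=m, C=D40): rows 7, 8 → D takes values {L55, L15} — violation — fails.
(ii) A → D: A=485: rows 1, 3 → D takes values {L55, L26} — violation; A=480: rows 4, 5, 7 → D takes values {L60, L55} — violation — fails.
(iii) {A, B} → C: (A=480, B=m): rows 4, 5, 7 → C takes values {D19, D40} — violation — fails.
(iv) C → D: C=D19: rows 1, 2, 3, 4, 5 → D takes values {L55, L45, L26, L60} — violation; C=D40: rows 6, 7, 8 → D takes values {L45, L55, L15} — violation — fails.
None of the 4 dependencies hold.

0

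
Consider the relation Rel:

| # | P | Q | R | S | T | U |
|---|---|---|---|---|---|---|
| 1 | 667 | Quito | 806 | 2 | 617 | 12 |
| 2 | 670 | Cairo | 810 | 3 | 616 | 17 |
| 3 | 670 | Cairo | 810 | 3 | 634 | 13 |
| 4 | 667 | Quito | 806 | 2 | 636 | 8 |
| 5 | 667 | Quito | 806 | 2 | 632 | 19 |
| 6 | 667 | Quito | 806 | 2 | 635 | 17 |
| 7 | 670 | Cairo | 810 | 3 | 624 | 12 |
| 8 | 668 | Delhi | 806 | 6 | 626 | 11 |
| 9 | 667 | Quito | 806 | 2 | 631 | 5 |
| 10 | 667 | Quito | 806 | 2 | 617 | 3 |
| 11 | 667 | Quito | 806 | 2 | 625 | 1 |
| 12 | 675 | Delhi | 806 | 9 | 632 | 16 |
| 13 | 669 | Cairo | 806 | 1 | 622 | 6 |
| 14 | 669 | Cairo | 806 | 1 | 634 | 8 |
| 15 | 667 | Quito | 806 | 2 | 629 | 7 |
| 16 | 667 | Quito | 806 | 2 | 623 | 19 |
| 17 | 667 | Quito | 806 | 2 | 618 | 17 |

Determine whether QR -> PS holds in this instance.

No

(Q=Quito, R=806): rows 1, 4, 5, 6, 9, 10, 11, 15, 16, 17 → {P,S} = (667, 2), (667, 2), (667, 2), (667, 2), (667, 2), (667, 2), (667, 2), (667, 2), (667, 2), (667, 2) ✓
(Q=Cairo, R=810): rows 2, 3, 7 → {P,S} = (670, 3), (670, 3), (670, 3) ✓
(Q=Delhi, R=806): rows 8, 12 → {P,S} takes values {(668, 6), (675, 9)} — violation
(Q=Cairo, R=806): rows 13, 14 → {P,S} = (669, 1), (669, 1) ✓
Two rows agree on QR but differ on PS, so QR -> PS does not hold.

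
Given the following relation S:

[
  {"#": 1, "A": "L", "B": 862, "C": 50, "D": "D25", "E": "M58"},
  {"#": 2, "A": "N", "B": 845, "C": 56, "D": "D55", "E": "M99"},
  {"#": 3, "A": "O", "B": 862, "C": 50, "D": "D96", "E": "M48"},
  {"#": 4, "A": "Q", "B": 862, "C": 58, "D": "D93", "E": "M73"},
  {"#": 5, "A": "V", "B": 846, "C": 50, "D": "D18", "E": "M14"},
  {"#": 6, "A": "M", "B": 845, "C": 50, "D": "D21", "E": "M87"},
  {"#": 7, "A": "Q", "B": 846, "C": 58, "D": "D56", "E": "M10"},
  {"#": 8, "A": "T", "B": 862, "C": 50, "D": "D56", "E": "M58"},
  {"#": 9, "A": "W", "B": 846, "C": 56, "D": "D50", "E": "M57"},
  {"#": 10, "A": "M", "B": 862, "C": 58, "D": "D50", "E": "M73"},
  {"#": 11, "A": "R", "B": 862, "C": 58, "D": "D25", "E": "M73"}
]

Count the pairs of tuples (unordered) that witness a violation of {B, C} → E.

(B=862, C=50): violating pairs (1,3), (3,8) — 2 pairs.
(B=862, C=58): all 3 rows agree on E — 0 pairs.

2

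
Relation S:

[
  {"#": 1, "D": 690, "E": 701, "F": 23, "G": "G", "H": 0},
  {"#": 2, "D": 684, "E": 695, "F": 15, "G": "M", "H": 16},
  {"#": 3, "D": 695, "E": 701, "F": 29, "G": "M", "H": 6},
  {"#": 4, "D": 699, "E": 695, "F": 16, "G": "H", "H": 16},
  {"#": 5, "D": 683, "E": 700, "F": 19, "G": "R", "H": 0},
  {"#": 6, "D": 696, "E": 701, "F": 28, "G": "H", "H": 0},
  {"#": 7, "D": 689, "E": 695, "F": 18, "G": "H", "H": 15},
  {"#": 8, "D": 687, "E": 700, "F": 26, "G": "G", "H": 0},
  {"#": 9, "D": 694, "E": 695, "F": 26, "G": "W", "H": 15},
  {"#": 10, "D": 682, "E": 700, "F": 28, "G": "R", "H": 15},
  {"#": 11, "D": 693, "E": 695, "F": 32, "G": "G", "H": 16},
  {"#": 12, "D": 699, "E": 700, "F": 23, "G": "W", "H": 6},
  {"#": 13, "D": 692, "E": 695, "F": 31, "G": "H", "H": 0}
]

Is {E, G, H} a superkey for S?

Yes

All 13 rows have distinct {E, G, H} values, so {E, G, H} → (all attributes) holds and {E, G, H} is a superkey.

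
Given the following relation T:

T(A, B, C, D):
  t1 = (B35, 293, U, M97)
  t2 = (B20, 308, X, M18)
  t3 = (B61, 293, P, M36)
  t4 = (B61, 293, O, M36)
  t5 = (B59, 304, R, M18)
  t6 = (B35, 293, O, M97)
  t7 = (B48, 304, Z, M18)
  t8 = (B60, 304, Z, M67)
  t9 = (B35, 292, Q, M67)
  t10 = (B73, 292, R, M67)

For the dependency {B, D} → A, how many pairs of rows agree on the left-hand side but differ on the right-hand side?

(B=293, D=M97): all 2 rows agree on A — 0 pairs.
(B=293, D=M36): all 2 rows agree on A — 0 pairs.
(B=304, D=M18): violating pairs (5,7) — 1 pair.
(B=292, D=M67): violating pairs (9,10) — 1 pair.

2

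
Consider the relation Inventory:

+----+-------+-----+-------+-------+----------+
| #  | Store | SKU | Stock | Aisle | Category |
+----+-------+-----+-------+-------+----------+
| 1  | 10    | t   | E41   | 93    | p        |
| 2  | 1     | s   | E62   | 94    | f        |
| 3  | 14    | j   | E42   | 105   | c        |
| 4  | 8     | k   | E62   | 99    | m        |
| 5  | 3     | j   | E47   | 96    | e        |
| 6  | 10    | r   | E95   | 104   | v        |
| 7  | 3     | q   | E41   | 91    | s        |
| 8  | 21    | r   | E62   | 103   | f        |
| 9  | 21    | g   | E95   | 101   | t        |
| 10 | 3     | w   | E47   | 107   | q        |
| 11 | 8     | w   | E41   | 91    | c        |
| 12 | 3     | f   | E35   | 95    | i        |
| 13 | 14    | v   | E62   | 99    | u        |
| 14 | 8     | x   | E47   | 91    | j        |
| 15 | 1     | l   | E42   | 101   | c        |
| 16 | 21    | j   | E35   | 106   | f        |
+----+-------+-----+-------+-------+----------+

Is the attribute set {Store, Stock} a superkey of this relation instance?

No

Rows 5 and 10 have the same {Store, Stock} value (Store=3, Stock=E47) but are distinct tuples, so {Store, Stock} does not determine every attribute — not a superkey.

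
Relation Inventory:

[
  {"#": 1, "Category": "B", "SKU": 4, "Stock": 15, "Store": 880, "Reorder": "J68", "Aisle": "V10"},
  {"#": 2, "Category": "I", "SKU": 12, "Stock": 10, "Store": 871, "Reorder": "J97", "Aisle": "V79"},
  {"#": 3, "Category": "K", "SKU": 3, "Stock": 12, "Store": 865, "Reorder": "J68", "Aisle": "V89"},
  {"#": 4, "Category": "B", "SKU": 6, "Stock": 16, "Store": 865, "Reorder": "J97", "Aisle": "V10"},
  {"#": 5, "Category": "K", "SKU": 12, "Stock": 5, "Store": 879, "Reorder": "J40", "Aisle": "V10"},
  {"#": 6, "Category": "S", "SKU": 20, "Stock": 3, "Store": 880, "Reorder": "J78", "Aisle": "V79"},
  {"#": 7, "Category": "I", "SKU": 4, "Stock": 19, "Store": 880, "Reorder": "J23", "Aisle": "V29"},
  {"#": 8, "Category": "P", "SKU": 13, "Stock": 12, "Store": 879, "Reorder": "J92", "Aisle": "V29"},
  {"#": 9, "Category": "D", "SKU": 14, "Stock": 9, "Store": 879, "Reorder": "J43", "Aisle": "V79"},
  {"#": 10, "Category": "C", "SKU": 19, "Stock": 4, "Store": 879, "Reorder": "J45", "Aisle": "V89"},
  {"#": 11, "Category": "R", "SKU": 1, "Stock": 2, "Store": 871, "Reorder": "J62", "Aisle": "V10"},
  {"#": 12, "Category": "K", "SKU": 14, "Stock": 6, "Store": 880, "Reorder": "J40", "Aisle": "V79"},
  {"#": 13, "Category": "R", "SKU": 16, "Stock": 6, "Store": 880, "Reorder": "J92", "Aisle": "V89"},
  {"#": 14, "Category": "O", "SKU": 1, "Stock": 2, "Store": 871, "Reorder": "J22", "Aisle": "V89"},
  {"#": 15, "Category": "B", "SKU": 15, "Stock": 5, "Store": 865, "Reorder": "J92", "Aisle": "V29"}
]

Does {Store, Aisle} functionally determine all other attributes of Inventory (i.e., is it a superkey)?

Rows 6 and 12 have the same {Store, Aisle} value (Store=880, Aisle=V79) but are distinct tuples, so {Store, Aisle} does not determine every attribute — not a superkey.

No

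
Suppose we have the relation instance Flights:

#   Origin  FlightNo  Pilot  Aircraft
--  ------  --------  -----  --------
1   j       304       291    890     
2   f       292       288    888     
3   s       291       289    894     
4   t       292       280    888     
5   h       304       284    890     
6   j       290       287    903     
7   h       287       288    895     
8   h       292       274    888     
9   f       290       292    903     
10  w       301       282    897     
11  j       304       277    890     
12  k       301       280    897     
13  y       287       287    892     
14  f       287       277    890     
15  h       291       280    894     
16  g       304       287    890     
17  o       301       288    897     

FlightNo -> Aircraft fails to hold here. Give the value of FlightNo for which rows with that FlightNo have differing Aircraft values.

287

FlightNo=304: rows 1, 5, 11, 16 → Aircraft = 890, 890, 890, 890 ✓
FlightNo=292: rows 2, 4, 8 → Aircraft = 888, 888, 888 ✓
FlightNo=291: rows 3, 15 → Aircraft = 894, 894 ✓
FlightNo=290: rows 6, 9 → Aircraft = 903, 903 ✓
FlightNo=287: rows 7, 13, 14 → Aircraft takes values {895, 892, 890} — violation
FlightNo=301: rows 10, 12, 17 → Aircraft = 897, 897, 897 ✓
The only FlightNo value with inconsistent Aircraft is FlightNo=287.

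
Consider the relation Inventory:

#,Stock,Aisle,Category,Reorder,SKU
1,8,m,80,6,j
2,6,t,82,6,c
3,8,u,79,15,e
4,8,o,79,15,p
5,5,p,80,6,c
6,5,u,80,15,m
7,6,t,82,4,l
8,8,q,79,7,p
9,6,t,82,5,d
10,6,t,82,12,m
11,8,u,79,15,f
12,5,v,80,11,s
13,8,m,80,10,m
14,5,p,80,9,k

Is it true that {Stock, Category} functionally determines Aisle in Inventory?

No

(Stock=8, Category=80): rows 1, 13 → Aisle = m, m ✓
(Stock=6, Category=82): rows 2, 7, 9, 10 → Aisle = t, t, t, t ✓
(Stock=8, Category=79): rows 3, 4, 8, 11 → Aisle takes values {u, o, q} — violation
(Stock=5, Category=80): rows 5, 6, 12, 14 → Aisle takes values {p, u, v} — violation
Two rows agree on {Stock, Category} but differ on Aisle, so {Stock, Category} -> Aisle does not hold.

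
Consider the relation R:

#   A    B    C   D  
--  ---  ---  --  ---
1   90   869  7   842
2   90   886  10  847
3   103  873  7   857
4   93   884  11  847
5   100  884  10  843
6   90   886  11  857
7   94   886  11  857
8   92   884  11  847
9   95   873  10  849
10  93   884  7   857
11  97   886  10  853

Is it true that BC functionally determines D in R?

(B=869, C=7): row 1 → D = 842 ✓
(B=886, C=10): rows 2, 11 → D takes values {847, 853} — violation
(B=873, C=7): row 3 → D = 857 ✓
(B=884, C=11): rows 4, 8 → D = 847, 847 ✓
(B=884, C=10): row 5 → D = 843 ✓
(B=886, C=11): rows 6, 7 → D = 857, 857 ✓
(B=873, C=10): row 9 → D = 849 ✓
(B=884, C=7): row 10 → D = 857 ✓
Two rows agree on BC but differ on D, so BC → D does not hold.

No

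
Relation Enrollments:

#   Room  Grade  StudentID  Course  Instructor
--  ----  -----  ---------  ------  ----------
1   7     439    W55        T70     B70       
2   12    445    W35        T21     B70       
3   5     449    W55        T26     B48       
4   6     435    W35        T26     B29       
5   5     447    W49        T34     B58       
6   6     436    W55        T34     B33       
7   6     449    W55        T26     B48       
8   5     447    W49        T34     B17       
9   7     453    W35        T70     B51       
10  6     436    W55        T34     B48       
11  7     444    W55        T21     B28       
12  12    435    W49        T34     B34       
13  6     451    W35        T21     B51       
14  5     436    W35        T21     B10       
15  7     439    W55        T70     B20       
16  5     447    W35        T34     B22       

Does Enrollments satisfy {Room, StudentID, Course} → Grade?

Yes

(Room=7, StudentID=W55, Course=T70): rows 1, 15 → Grade = 439, 439 ✓
(Room=12, StudentID=W35, Course=T21): row 2 → Grade = 445 ✓
(Room=5, StudentID=W55, Course=T26): row 3 → Grade = 449 ✓
(Room=6, StudentID=W35, Course=T26): row 4 → Grade = 435 ✓
(Room=5, StudentID=W49, Course=T34): rows 5, 8 → Grade = 447, 447 ✓
(Room=6, StudentID=W55, Course=T34): rows 6, 10 → Grade = 436, 436 ✓
(Room=6, StudentID=W55, Course=T26): row 7 → Grade = 449 ✓
(Room=7, StudentID=W35, Course=T70): row 9 → Grade = 453 ✓
(Room=7, StudentID=W55, Course=T21): row 11 → Grade = 444 ✓
(Room=12, StudentID=W49, Course=T34): row 12 → Grade = 435 ✓
(Room=6, StudentID=W35, Course=T21): row 13 → Grade = 451 ✓
(Room=5, StudentID=W35, Course=T21): row 14 → Grade = 436 ✓
(Room=5, StudentID=W35, Course=T34): row 16 → Grade = 447 ✓
Every {Room, StudentID, Course} value is associated with a single Grade value, so {Room, StudentID, Course} → Grade holds.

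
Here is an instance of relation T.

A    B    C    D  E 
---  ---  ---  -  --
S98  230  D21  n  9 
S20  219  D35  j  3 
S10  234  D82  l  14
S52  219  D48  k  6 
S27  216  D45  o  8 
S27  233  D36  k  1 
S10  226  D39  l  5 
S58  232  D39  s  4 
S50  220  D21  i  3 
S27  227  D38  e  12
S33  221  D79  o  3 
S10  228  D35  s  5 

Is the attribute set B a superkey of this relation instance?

No

Two distinct rows share B=219, so B does not determine every attribute — not a superkey.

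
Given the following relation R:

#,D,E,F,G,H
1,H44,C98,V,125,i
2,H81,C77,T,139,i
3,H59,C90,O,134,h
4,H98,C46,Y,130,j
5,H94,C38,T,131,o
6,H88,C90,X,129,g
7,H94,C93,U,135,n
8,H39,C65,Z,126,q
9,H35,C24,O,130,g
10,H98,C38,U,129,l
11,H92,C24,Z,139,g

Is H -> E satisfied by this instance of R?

H=i: rows 1, 2 → E takes values {C98, C77} — violation
H=h: row 3 → E = C90 ✓
H=j: row 4 → E = C46 ✓
H=o: row 5 → E = C38 ✓
H=g: rows 6, 9, 11 → E takes values {C90, C24} — violation
H=n: row 7 → E = C93 ✓
H=q: row 8 → E = C65 ✓
H=l: row 10 → E = C38 ✓
Two rows agree on H but differ on E, so H -> E does not hold.

No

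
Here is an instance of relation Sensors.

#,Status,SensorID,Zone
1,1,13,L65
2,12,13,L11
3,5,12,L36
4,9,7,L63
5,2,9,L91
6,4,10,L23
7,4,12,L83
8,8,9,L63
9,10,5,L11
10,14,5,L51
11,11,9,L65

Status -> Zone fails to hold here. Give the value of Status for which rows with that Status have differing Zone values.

4

Status=1: row 1 → Zone = L65 ✓
Status=12: row 2 → Zone = L11 ✓
Status=5: row 3 → Zone = L36 ✓
Status=9: row 4 → Zone = L63 ✓
Status=2: row 5 → Zone = L91 ✓
Status=4: rows 6, 7 → Zone takes values {L23, L83} — violation
Status=8: row 8 → Zone = L63 ✓
Status=10: row 9 → Zone = L11 ✓
Status=14: row 10 → Zone = L51 ✓
Status=11: row 11 → Zone = L65 ✓
The only Status value with inconsistent Zone is Status=4.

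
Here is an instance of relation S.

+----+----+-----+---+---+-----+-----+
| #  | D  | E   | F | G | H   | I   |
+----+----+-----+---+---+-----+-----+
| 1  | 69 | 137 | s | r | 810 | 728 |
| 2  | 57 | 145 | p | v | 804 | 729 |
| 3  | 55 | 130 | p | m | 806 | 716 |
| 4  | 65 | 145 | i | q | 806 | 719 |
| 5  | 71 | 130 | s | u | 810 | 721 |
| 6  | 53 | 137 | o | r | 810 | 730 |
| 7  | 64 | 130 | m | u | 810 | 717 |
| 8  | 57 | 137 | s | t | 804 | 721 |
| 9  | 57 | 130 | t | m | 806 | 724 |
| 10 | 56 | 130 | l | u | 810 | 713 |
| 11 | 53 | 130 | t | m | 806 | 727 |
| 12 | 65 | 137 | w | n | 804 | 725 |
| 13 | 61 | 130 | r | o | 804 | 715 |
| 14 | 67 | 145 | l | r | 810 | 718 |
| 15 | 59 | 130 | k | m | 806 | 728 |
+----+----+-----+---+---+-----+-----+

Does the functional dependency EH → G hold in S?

(E=137, H=810): rows 1, 6 → G = r, r ✓
(E=145, H=804): row 2 → G = v ✓
(E=130, H=806): rows 3, 9, 11, 15 → G = m, m, m, m ✓
(E=145, H=806): row 4 → G = q ✓
(E=130, H=810): rows 5, 7, 10 → G = u, u, u ✓
(E=137, H=804): rows 8, 12 → G takes values {t, n} — violation
(E=130, H=804): row 13 → G = o ✓
(E=145, H=810): row 14 → G = r ✓
Two rows agree on EH but differ on G, so EH → G does not hold.

No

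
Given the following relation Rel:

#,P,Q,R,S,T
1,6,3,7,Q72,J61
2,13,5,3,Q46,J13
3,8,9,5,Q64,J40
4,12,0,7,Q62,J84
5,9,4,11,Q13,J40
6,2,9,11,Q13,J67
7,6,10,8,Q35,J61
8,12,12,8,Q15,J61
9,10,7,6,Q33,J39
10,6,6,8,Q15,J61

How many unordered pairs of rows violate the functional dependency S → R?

0

S=Q13: all 2 rows agree on R — 0 pairs.
S=Q15: all 2 rows agree on R — 0 pairs.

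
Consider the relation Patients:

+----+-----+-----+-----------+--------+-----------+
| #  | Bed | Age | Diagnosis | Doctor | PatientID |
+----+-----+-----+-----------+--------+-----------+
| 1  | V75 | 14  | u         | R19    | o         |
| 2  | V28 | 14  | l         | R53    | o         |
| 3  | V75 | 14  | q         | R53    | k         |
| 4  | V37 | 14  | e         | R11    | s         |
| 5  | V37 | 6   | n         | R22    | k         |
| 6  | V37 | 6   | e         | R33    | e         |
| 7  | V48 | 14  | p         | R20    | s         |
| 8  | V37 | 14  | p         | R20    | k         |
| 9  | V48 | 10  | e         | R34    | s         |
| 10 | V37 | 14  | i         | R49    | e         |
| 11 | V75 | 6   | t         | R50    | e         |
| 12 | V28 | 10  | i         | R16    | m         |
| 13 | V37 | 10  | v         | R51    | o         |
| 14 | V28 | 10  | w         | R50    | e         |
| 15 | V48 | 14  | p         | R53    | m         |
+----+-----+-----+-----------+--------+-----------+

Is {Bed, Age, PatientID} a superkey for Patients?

All 15 rows have distinct {Bed, Age, PatientID} values, so {Bed, Age, PatientID} → (all attributes) holds and {Bed, Age, PatientID} is a superkey.

Yes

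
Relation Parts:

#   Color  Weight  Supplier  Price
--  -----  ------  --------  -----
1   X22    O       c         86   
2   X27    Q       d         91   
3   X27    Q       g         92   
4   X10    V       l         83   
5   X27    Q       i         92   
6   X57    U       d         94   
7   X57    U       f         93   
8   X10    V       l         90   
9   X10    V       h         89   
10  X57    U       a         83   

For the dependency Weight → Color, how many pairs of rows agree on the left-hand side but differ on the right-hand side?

0

Weight=Q: all 3 rows agree on Color — 0 pairs.
Weight=V: all 3 rows agree on Color — 0 pairs.
Weight=U: all 3 rows agree on Color — 0 pairs.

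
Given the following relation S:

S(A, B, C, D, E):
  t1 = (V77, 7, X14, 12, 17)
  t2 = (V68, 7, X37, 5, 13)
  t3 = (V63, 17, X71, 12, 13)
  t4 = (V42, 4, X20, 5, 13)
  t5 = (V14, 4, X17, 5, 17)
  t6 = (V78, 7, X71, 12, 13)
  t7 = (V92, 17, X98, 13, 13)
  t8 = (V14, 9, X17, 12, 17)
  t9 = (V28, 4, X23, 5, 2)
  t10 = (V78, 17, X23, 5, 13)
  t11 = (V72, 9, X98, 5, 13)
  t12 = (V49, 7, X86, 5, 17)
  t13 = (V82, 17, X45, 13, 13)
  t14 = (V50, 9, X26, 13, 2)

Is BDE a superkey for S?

No

Rows 7 and 13 have the same BDE value (B=17, D=13, E=13) but are distinct tuples, so BDE does not determine every attribute — not a superkey.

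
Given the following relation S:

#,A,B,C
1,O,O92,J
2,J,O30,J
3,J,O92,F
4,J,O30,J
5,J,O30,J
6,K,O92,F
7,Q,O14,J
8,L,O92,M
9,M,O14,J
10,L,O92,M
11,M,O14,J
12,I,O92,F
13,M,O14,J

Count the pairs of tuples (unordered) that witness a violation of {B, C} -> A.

(B=O30, C=J): all 3 rows agree on A — 0 pairs.
(B=O92, C=F): violating pairs (3,6), (3,12), (6,12) — 3 pairs.
(B=O14, C=J): violating pairs (7,9), (7,11), (7,13) — 3 pairs.
(B=O92, C=M): all 2 rows agree on A — 0 pairs.

6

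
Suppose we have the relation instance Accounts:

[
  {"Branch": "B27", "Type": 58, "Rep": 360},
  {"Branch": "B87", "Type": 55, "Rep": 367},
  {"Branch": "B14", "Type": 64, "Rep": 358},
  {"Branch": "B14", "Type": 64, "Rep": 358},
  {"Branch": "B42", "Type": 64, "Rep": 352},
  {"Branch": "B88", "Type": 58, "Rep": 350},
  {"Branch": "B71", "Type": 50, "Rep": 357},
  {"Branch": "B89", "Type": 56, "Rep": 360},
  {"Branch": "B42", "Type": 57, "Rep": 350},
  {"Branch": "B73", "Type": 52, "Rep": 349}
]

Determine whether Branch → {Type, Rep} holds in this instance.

Branch=B27: 1 row → {Type,Rep} = (58, 360) ✓
Branch=B87: 1 row → {Type,Rep} = (55, 367) ✓
Branch=B14: 2 rows → {Type,Rep} = (64, 358), (64, 358) ✓
Branch=B42: 2 rows → {Type,Rep} takes values {(64, 352), (57, 350)} — violation
Branch=B88: 1 row → {Type,Rep} = (58, 350) ✓
Branch=B71: 1 row → {Type,Rep} = (50, 357) ✓
Branch=B89: 1 row → {Type,Rep} = (56, 360) ✓
Branch=B73: 1 row → {Type,Rep} = (52, 349) ✓
Two rows agree on Branch but differ on {Type, Rep}, so Branch → {Type, Rep} does not hold.

No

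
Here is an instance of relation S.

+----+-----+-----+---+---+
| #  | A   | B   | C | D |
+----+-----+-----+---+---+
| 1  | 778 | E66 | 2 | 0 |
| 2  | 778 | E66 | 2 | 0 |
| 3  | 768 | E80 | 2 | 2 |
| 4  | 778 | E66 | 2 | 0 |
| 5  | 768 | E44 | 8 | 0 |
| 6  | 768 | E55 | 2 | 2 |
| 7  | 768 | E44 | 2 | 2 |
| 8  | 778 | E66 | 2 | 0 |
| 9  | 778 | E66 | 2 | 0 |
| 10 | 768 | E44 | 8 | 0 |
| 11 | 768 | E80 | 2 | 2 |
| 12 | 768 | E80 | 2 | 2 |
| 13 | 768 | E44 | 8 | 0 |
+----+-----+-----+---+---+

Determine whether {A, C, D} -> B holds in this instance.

(A=778, C=2, D=0): rows 1, 2, 4, 8, 9 → B = E66, E66, E66, E66, E66 ✓
(A=768, C=2, D=2): rows 3, 6, 7, 11, 12 → B takes values {E80, E55, E44} — violation
(A=768, C=8, D=0): rows 5, 10, 13 → B = E44, E44, E44 ✓
Two rows agree on {A, C, D} but differ on B, so {A, C, D} -> B does not hold.

No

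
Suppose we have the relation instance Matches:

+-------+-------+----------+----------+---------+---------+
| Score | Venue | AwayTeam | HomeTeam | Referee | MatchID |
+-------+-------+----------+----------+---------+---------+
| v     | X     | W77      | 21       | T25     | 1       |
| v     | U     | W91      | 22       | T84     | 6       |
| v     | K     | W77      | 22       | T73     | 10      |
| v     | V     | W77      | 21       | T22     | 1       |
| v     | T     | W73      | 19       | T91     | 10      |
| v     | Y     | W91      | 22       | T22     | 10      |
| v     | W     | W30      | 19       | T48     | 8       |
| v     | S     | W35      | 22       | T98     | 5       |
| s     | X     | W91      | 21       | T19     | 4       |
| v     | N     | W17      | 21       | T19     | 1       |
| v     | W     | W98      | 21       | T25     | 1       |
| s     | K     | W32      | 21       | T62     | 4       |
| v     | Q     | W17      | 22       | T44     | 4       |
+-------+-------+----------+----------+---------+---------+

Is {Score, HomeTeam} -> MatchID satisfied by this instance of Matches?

(Score=v, HomeTeam=21): 4 rows → MatchID = 1, 1, 1, 1 ✓
(Score=v, HomeTeam=22): 5 rows → MatchID takes values {6, 10, 5, 4} — violation
(Score=v, HomeTeam=19): 2 rows → MatchID takes values {10, 8} — violation
(Score=s, HomeTeam=21): 2 rows → MatchID = 4, 4 ✓
Two rows agree on {Score, HomeTeam} but differ on MatchID, so {Score, HomeTeam} -> MatchID does not hold.

No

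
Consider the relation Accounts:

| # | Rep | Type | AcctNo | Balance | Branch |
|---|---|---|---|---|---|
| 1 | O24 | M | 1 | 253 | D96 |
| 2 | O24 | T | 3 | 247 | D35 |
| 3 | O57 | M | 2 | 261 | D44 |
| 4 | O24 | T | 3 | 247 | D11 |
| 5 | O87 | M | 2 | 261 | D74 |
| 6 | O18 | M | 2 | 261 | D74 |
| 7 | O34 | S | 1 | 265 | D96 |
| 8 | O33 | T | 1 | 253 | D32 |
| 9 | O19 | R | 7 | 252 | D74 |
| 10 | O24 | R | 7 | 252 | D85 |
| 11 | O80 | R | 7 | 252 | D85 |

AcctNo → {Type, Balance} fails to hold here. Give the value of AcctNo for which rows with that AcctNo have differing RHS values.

1

AcctNo=1: rows 1, 7, 8 → {Type,Balance} takes values {(M, 253), (S, 265), (T, 253)} — violation
AcctNo=3: rows 2, 4 → {Type,Balance} = (T, 247), (T, 247) ✓
AcctNo=2: rows 3, 5, 6 → {Type,Balance} = (M, 261), (M, 261), (M, 261) ✓
AcctNo=7: rows 9, 10, 11 → {Type,Balance} = (R, 252), (R, 252), (R, 252) ✓
The only AcctNo value with inconsistent RHS is AcctNo=1.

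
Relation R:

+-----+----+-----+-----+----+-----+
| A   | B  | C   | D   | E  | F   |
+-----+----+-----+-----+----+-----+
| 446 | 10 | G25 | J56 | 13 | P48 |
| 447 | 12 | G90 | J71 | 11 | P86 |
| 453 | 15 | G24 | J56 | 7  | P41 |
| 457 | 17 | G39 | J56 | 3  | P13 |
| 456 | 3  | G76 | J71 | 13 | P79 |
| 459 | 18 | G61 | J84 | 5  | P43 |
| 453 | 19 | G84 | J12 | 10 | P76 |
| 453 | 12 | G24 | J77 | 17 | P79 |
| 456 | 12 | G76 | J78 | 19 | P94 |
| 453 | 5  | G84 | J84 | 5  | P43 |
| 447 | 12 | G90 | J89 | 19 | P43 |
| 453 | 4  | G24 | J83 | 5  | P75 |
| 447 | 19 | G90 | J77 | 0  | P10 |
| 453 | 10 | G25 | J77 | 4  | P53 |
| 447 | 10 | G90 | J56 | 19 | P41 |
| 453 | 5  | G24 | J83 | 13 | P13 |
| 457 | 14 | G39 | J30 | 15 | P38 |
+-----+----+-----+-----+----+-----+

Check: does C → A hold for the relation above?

C=G25: 2 rows → A takes values {446, 453} — violation
C=G90: 4 rows → A = 447, 447, 447, 447 ✓
C=G24: 4 rows → A = 453, 453, 453, 453 ✓
C=G39: 2 rows → A = 457, 457 ✓
C=G76: 2 rows → A = 456, 456 ✓
C=G61: 1 row → A = 459 ✓
C=G84: 2 rows → A = 453, 453 ✓
Two rows agree on C but differ on A, so C → A does not hold.

No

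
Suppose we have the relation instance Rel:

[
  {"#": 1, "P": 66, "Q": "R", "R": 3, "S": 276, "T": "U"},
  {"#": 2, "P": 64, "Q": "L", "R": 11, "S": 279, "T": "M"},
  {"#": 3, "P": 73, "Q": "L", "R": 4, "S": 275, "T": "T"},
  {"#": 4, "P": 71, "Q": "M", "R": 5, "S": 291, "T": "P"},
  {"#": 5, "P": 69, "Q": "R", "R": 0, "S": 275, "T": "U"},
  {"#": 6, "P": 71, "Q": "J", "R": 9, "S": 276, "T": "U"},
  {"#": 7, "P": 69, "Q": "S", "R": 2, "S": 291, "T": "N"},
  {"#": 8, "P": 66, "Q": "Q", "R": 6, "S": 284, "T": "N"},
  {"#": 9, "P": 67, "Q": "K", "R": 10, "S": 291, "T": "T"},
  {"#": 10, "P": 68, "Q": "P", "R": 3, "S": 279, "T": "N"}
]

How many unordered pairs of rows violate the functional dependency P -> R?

3

P=66: violating pairs (1,8) — 1 pair.
P=71: violating pairs (4,6) — 1 pair.
P=69: violating pairs (5,7) — 1 pair.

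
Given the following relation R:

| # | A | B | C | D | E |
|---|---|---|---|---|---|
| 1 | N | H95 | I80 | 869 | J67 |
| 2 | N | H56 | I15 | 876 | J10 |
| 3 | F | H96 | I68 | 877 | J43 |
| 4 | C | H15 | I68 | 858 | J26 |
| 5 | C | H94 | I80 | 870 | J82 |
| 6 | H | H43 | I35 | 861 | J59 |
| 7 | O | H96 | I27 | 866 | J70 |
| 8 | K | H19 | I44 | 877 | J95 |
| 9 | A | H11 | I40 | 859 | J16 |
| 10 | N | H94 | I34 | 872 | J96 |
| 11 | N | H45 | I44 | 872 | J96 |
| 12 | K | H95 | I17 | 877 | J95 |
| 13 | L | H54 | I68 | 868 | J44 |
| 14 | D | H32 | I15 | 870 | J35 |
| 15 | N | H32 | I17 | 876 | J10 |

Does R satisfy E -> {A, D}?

E=J67: row 1 → {A,D} = (N, 869) ✓
E=J10: rows 2, 15 → {A,D} = (N, 876), (N, 876) ✓
E=J43: row 3 → {A,D} = (F, 877) ✓
E=J26: row 4 → {A,D} = (C, 858) ✓
E=J82: row 5 → {A,D} = (C, 870) ✓
E=J59: row 6 → {A,D} = (H, 861) ✓
E=J70: row 7 → {A,D} = (O, 866) ✓
E=J95: rows 8, 12 → {A,D} = (K, 877), (K, 877) ✓
E=J16: row 9 → {A,D} = (A, 859) ✓
E=J96: rows 10, 11 → {A,D} = (N, 872), (N, 872) ✓
E=J44: row 13 → {A,D} = (L, 868) ✓
E=J35: row 14 → {A,D} = (D, 870) ✓
Every E value is associated with a single {A, D} value, so E -> {A, D} holds.

Yes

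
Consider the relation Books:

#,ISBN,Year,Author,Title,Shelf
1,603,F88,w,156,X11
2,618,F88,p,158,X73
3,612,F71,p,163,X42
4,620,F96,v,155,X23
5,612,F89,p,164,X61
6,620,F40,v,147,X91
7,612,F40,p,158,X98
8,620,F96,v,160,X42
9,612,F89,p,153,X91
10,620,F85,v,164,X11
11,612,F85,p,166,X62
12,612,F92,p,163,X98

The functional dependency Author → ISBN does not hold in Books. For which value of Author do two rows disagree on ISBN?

p

Author=w: row 1 → ISBN = 603 ✓
Author=p: rows 2, 3, 5, 7, 9, 11, 12 → ISBN takes values {618, 612} — violation
Author=v: rows 4, 6, 8, 10 → ISBN = 620, 620, 620, 620 ✓
The only Author value with inconsistent ISBN is Author=p.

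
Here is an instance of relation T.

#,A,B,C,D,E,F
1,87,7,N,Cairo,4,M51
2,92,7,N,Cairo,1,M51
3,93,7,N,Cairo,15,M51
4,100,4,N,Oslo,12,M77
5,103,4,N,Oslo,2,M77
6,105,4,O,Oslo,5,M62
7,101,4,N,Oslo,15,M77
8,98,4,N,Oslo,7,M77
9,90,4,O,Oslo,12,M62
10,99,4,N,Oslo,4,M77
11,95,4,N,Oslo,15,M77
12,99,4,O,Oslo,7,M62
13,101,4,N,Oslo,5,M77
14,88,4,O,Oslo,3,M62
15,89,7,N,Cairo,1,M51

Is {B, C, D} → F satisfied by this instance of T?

Yes

(B=7, C=N, D=Cairo): rows 1, 2, 3, 15 → F = M51, M51, M51, M51 ✓
(B=4, C=N, D=Oslo): rows 4, 5, 7, 8, 10, 11, 13 → F = M77, M77, M77, M77, M77, M77, M77 ✓
(B=4, C=O, D=Oslo): rows 6, 9, 12, 14 → F = M62, M62, M62, M62 ✓
Every {B, C, D} value is associated with a single F value, so {B, C, D} → F holds.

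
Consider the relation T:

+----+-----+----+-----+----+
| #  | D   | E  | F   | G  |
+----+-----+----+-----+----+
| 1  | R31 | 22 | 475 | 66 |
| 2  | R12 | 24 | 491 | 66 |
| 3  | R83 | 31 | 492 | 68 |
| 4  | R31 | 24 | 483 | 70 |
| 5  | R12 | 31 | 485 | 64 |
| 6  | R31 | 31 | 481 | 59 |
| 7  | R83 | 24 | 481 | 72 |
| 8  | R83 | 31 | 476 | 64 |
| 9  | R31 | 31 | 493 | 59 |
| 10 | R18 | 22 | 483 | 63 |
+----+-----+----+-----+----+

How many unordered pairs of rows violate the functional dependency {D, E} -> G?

1

(D=R83, E=31): violating pairs (3,8) — 1 pair.
(D=R31, E=31): all 2 rows agree on G — 0 pairs.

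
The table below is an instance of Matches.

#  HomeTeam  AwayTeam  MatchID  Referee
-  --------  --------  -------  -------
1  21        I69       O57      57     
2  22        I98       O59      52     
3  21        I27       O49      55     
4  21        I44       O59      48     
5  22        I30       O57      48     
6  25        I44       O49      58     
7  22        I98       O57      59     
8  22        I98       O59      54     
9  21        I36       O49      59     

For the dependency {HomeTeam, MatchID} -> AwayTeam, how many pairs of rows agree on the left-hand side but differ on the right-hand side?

2

(HomeTeam=22, MatchID=O59): all 2 rows agree on AwayTeam — 0 pairs.
(HomeTeam=21, MatchID=O49): violating pairs (3,9) — 1 pair.
(HomeTeam=22, MatchID=O57): violating pairs (5,7) — 1 pair.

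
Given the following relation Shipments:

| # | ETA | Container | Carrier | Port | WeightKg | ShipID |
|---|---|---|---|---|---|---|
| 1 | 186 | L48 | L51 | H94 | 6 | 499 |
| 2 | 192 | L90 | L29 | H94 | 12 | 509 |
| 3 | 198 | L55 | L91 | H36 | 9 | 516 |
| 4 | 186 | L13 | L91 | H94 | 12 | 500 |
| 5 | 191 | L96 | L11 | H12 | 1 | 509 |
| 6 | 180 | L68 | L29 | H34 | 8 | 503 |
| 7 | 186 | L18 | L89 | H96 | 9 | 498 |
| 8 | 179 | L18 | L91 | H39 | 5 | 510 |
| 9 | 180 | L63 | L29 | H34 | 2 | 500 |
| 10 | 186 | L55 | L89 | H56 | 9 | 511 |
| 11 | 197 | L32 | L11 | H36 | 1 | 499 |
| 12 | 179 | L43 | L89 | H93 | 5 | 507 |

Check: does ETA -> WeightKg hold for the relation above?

ETA=186: rows 1, 4, 7, 10 → WeightKg takes values {6, 12, 9} — violation
ETA=192: row 2 → WeightKg = 12 ✓
ETA=198: row 3 → WeightKg = 9 ✓
ETA=191: row 5 → WeightKg = 1 ✓
ETA=180: rows 6, 9 → WeightKg takes values {8, 2} — violation
ETA=179: rows 8, 12 → WeightKg = 5, 5 ✓
ETA=197: row 11 → WeightKg = 1 ✓
Two rows agree on ETA but differ on WeightKg, so ETA -> WeightKg does not hold.

No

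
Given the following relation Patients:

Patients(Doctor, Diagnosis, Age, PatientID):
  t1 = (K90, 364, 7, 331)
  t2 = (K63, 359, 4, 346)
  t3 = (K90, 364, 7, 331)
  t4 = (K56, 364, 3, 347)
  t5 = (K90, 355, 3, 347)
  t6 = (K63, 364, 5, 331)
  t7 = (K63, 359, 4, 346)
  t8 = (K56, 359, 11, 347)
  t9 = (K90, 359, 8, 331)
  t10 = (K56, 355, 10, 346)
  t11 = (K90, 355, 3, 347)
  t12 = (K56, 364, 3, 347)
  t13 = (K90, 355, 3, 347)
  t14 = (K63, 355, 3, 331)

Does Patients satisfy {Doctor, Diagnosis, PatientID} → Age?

(Doctor=K90, Diagnosis=364, PatientID=331): rows 1, 3 → Age = 7, 7 ✓
(Doctor=K63, Diagnosis=359, PatientID=346): rows 2, 7 → Age = 4, 4 ✓
(Doctor=K56, Diagnosis=364, PatientID=347): rows 4, 12 → Age = 3, 3 ✓
(Doctor=K90, Diagnosis=355, PatientID=347): rows 5, 11, 13 → Age = 3, 3, 3 ✓
(Doctor=K63, Diagnosis=364, PatientID=331): row 6 → Age = 5 ✓
(Doctor=K56, Diagnosis=359, PatientID=347): row 8 → Age = 11 ✓
(Doctor=K90, Diagnosis=359, PatientID=331): row 9 → Age = 8 ✓
(Doctor=K56, Diagnosis=355, PatientID=346): row 10 → Age = 10 ✓
(Doctor=K63, Diagnosis=355, PatientID=331): row 14 → Age = 3 ✓
Every {Doctor, Diagnosis, PatientID} value is associated with a single Age value, so {Doctor, Diagnosis, PatientID} → Age holds.

Yes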